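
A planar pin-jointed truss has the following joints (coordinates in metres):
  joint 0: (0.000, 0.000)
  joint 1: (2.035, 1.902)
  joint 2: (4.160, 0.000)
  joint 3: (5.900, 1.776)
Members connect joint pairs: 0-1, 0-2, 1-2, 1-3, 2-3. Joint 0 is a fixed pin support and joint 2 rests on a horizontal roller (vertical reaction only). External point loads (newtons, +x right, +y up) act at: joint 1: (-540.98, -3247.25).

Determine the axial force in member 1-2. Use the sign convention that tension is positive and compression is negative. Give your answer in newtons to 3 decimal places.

-2010.946

N=4 nodes, M=5 members, R=3 reactions → 2N=8, M+R=8
member 0 (0-1): L=2.7855, (cx,cy)=(0.7306,0.6828)
member 1 (0-2): L=4.1600, (cx,cy)=(1.0000,0.0000)
member 2 (1-2): L=2.8519, (cx,cy)=(0.7451,-0.6669)
member 3 (1-3): L=3.8671, (cx,cy)=(0.9995,-0.0326)
member 4 (2-3): L=2.4863, (cx,cy)=(0.6998,0.7143)
solve A·x = −loads:
  F[0-1] = -2791.4628 N (compression)
  F[0-2] = +1498.4001 N (tension)
  F[1-2] = -2010.9457 N (compression)
  F[1-3] = +0.0000 N (tension)
  F[2-3] = -0.0000 N (compression)
  Rx@0 = +540.9800 N
  Ry@0 = +1906.0938 N
  Ry@2 = +1341.1562 N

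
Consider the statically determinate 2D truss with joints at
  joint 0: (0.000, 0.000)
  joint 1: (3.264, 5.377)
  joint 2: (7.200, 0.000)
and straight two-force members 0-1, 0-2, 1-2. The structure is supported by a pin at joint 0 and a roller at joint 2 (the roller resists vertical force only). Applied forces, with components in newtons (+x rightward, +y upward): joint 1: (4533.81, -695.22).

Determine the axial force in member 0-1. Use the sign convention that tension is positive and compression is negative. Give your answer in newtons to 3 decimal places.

N=3 nodes, M=3 members, R=3 reactions → 2N=6, M+R=6
member 0 (0-1): L=6.2901, (cx,cy)=(0.5189,0.8548)
member 1 (0-2): L=7.2000, (cx,cy)=(1.0000,0.0000)
member 2 (1-2): L=6.6636, (cx,cy)=(0.5907,-0.8069)
solve A·x = −loads:
  F[0-1] = +3516.2778 N (tension)
  F[0-2] = +2709.1867 N (tension)
  F[1-2] = -4586.6542 N (compression)
  Rx@0 = -4533.8100 N
  Ry@0 = -3005.8209 N
  Ry@2 = +3701.0409 N

3516.278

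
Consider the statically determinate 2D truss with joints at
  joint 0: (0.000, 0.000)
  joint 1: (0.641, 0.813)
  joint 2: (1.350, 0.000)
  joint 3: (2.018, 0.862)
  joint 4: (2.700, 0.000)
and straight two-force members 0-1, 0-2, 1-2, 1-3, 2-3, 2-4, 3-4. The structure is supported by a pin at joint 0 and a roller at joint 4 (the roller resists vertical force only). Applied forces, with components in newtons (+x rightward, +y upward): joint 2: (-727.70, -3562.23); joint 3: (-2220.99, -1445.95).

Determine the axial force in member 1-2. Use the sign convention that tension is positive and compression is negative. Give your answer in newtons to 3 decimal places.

N=5 nodes, M=7 members, R=3 reactions → 2N=10, M+R=10
member 0 (0-1): L=1.0353, (cx,cy)=(0.6191,0.7853)
member 1 (0-2): L=1.3500, (cx,cy)=(1.0000,0.0000)
member 2 (1-2): L=1.0787, (cx,cy)=(0.6573,-0.7537)
member 3 (1-3): L=1.3779, (cx,cy)=(0.9994,0.0356)
member 4 (2-3): L=1.0905, (cx,cy)=(0.6125,0.7904)
member 5 (2-4): L=1.3500, (cx,cy)=(1.0000,0.0000)
member 6 (3-4): L=1.0992, (cx,cy)=(0.6205,-0.7842)
solve A·x = −loads:
  F[0-1] = -3636.1927 N (compression)
  F[0-2] = -697.3664 N (compression)
  F[1-2] = +3571.5754 N (tension)
  F[1-3] = -4601.6763 N (compression)
  F[2-3] = +1101.2289 N (tension)
  F[2-4] = +1703.2255 N (tension)
  F[3-4] = -2745.0574 N (compression)
  Rx@0 = +2948.6900 N
  Ry@0 = +2855.4229 N
  Ry@4 = +2152.7571 N

3571.575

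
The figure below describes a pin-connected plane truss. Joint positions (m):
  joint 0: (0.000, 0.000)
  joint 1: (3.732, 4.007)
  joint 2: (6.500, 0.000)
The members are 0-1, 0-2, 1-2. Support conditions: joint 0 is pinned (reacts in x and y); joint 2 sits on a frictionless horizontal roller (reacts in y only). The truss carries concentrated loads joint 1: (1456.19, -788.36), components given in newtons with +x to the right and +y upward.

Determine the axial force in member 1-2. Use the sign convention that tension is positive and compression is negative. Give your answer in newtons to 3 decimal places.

N=3 nodes, M=3 members, R=3 reactions → 2N=6, M+R=6
member 0 (0-1): L=5.4758, (cx,cy)=(0.6816,0.7318)
member 1 (0-2): L=6.5000, (cx,cy)=(1.0000,0.0000)
member 2 (1-2): L=4.8701, (cx,cy)=(0.5684,-0.8228)
solve A·x = −loads:
  F[0-1] = +767.9516 N (tension)
  F[0-2] = +932.7926 N (tension)
  F[1-2] = -1641.1824 N (compression)
  Rx@0 = -1456.1900 N
  Ry@0 = -561.9651 N
  Ry@2 = +1350.3251 N

-1641.182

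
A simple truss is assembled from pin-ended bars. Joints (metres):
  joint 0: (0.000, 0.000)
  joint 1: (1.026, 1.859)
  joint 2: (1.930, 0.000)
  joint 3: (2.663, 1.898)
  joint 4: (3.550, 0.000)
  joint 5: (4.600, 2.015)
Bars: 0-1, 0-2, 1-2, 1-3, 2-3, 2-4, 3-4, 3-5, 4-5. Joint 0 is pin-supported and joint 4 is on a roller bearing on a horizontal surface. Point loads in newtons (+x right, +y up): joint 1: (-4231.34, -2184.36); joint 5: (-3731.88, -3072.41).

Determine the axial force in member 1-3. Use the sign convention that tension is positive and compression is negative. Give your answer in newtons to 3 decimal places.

N=6 nodes, M=9 members, R=3 reactions → 2N=12, M+R=12
member 0 (0-1): L=2.1233, (cx,cy)=(0.4832,0.8755)
member 1 (0-2): L=1.9300, (cx,cy)=(1.0000,0.0000)
member 2 (1-2): L=2.0671, (cx,cy)=(0.4373,-0.8993)
member 3 (1-3): L=1.6375, (cx,cy)=(0.9997,0.0238)
member 4 (2-3): L=2.0346, (cx,cy)=(0.3603,0.9329)
member 5 (2-4): L=1.6200, (cx,cy)=(1.0000,0.0000)
member 6 (3-4): L=2.0950, (cx,cy)=(0.4234,-0.9060)
member 7 (3-5): L=1.9405, (cx,cy)=(0.9982,0.0603)
member 8 (4-5): L=2.2722, (cx,cy)=(0.4621,0.8868)
solve A·x = −loads:
  F[0-1] = -5686.2194 N (compression)
  F[0-2] = -5215.6283 N (compression)
  F[1-2] = +3110.0857 N (tension)
  F[1-3] = +123.6879 N (tension)
  F[2-3] = -2998.2527 N (compression)
  F[2-4] = -2775.3727 N (compression)
  F[3-4] = +2937.3354 N (tension)
  F[3-5] = -2204.1318 N (compression)
  F[4-5] = -3314.6706 N (compression)
  Rx@0 = +7963.2200 N
  Ry@0 = +4978.3362 N
  Ry@4 = +278.4338 N

123.688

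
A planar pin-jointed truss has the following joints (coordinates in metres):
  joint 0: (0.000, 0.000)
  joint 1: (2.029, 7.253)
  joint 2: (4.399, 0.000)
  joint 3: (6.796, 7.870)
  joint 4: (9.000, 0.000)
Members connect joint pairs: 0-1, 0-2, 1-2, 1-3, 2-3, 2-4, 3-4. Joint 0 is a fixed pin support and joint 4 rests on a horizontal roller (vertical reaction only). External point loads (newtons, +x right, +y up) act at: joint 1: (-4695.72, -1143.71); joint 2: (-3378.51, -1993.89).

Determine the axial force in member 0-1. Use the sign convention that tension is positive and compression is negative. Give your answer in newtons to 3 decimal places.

-5907.845

N=5 nodes, M=7 members, R=3 reactions → 2N=10, M+R=10
member 0 (0-1): L=7.5315, (cx,cy)=(0.2694,0.9630)
member 1 (0-2): L=4.3990, (cx,cy)=(1.0000,0.0000)
member 2 (1-2): L=7.6304, (cx,cy)=(0.3106,-0.9505)
member 3 (1-3): L=4.8068, (cx,cy)=(0.9917,0.1284)
member 4 (2-3): L=8.2269, (cx,cy)=(0.2914,0.9566)
member 5 (2-4): L=4.6010, (cx,cy)=(1.0000,0.0000)
member 6 (3-4): L=8.1728, (cx,cy)=(0.2697,-0.9630)
solve A·x = −loads:
  F[0-1] = -5907.8446 N (compression)
  F[0-2] = -6482.6367 N (compression)
  F[1-2] = +4993.7092 N (tension)
  F[1-3] = +1566.0358 N (tension)
  F[2-3] = -2877.6867 N (compression)
  F[2-4] = -714.6383 N (compression)
  F[3-4] = +2649.9952 N (tension)
  Rx@0 = +8074.2300 N
  Ry@0 = +5689.4164 N
  Ry@4 = -2551.8164 N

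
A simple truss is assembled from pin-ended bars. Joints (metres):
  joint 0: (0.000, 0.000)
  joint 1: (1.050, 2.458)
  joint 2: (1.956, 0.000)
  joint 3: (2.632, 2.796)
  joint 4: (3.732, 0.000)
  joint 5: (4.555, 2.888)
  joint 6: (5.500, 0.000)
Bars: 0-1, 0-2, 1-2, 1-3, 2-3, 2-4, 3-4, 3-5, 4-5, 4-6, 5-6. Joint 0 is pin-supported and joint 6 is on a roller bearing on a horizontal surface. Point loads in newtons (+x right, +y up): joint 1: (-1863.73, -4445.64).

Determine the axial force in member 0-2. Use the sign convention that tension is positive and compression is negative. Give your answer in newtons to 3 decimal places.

28.596

N=7 nodes, M=11 members, R=3 reactions → 2N=14, M+R=14
member 0 (0-1): L=2.6729, (cx,cy)=(0.3928,0.9196)
member 1 (0-2): L=1.9560, (cx,cy)=(1.0000,0.0000)
member 2 (1-2): L=2.6197, (cx,cy)=(0.3458,-0.9383)
member 3 (1-3): L=1.6177, (cx,cy)=(0.9779,0.2089)
member 4 (2-3): L=2.8766, (cx,cy)=(0.2350,0.9720)
member 5 (2-4): L=1.7760, (cx,cy)=(1.0000,0.0000)
member 6 (3-4): L=3.0046, (cx,cy)=(0.3661,-0.9306)
member 7 (3-5): L=1.9252, (cx,cy)=(0.9989,0.0478)
member 8 (4-5): L=3.0030, (cx,cy)=(0.2741,0.9617)
member 9 (4-6): L=1.7680, (cx,cy)=(1.0000,0.0000)
member 10 (5-6): L=3.0387, (cx,cy)=(0.3110,-0.9504)
solve A·x = −loads:
  F[0-1] = -4817.0969 N (compression)
  F[0-2] = +28.5959 N (tension)
  F[1-2] = -21.6412 N (compression)
  F[1-3] = -21.5878 N (compression)
  F[2-3] = +20.8908 N (tension)
  F[2-4] = +16.2020 N (tension)
  F[3-4] = -17.4776 N (compression)
  F[3-5] = -9.8145 N (compression)
  F[4-5] = +16.9117 N (tension)
  F[4-6] = +5.1684 N (tension)
  F[5-6] = -16.6193 N (compression)
  Rx@0 = +1863.7300 N
  Ry@0 = +4429.8448 N
  Ry@6 = +15.7952 N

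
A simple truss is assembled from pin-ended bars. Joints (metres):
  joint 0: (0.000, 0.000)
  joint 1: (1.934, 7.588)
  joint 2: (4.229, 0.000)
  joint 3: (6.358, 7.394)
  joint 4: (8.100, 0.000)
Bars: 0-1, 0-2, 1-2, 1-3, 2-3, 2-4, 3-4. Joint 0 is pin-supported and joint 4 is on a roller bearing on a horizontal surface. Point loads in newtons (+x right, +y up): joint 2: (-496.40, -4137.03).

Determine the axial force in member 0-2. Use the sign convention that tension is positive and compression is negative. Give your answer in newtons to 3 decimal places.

7.513

N=5 nodes, M=7 members, R=3 reactions → 2N=10, M+R=10
member 0 (0-1): L=7.8306, (cx,cy)=(0.2470,0.9690)
member 1 (0-2): L=4.2290, (cx,cy)=(1.0000,0.0000)
member 2 (1-2): L=7.9275, (cx,cy)=(0.2895,-0.9572)
member 3 (1-3): L=4.4283, (cx,cy)=(0.9990,-0.0438)
member 4 (2-3): L=7.6944, (cx,cy)=(0.2767,0.9610)
member 5 (2-4): L=3.8710, (cx,cy)=(1.0000,0.0000)
member 6 (3-4): L=7.5964, (cx,cy)=(0.2293,-0.9734)
solve A·x = −loads:
  F[0-1] = -2040.2991 N (compression)
  F[0-2] = +7.5135 N (tension)
  F[1-2] = +2116.7021 N (tension)
  F[1-3] = -1117.7713 N (compression)
  F[2-3] = +2196.7342 N (tension)
  F[2-4] = +508.8737 N (tension)
  F[3-4] = -2219.0732 N (compression)
  Rx@0 = +496.4000 N
  Ry@0 = +1977.0917 N
  Ry@4 = +2159.9383 N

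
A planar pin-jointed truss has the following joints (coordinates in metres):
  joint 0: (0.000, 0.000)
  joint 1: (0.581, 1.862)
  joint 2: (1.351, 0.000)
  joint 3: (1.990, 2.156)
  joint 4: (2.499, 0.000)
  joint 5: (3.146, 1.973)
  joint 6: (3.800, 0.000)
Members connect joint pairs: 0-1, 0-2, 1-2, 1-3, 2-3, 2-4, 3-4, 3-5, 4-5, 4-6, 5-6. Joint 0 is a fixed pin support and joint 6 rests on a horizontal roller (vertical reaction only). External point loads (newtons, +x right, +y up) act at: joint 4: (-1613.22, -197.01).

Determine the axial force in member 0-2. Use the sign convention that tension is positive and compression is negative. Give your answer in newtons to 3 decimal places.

-1592.174

N=7 nodes, M=11 members, R=3 reactions → 2N=14, M+R=14
member 0 (0-1): L=1.9505, (cx,cy)=(0.2979,0.9546)
member 1 (0-2): L=1.3510, (cx,cy)=(1.0000,0.0000)
member 2 (1-2): L=2.0149, (cx,cy)=(0.3821,-0.9241)
member 3 (1-3): L=1.4393, (cx,cy)=(0.9789,0.2043)
member 4 (2-3): L=2.2487, (cx,cy)=(0.2842,0.9588)
member 5 (2-4): L=1.1480, (cx,cy)=(1.0000,0.0000)
member 6 (3-4): L=2.2153, (cx,cy)=(0.2298,-0.9732)
member 7 (3-5): L=1.1704, (cx,cy)=(0.9877,-0.1564)
member 8 (4-5): L=2.0764, (cx,cy)=(0.3116,0.9502)
member 9 (4-6): L=1.3010, (cx,cy)=(1.0000,0.0000)
member 10 (5-6): L=2.0786, (cx,cy)=(0.3146,-0.9492)
solve A·x = −loads:
  F[0-1] = -70.6573 N (compression)
  F[0-2] = -1592.1736 N (compression)
  F[1-2] = +62.8173 N (tension)
  F[1-3] = -46.0222 N (compression)
  F[2-3] = -60.5455 N (compression)
  F[2-4] = -1550.9633 N (compression)
  F[3-4] = +82.5145 N (tension)
  F[3-5] = -82.2274 N (compression)
  F[4-5] = +122.8178 N (tension)
  F[4-6] = +42.9459 N (tension)
  F[5-6] = -136.4923 N (compression)
  Rx@0 = +1613.2200 N
  Ry@0 = +67.4500 N
  Ry@6 = +129.5600 N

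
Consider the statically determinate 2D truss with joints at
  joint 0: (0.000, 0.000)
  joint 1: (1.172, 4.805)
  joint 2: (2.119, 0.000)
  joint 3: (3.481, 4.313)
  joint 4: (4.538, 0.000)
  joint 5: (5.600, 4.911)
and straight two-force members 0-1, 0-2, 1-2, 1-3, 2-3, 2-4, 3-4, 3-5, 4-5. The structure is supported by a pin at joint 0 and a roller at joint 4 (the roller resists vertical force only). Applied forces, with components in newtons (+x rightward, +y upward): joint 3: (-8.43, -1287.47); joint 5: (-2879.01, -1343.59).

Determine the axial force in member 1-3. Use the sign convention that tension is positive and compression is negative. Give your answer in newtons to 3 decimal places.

N=6 nodes, M=9 members, R=3 reactions → 2N=12, M+R=12
member 0 (0-1): L=4.9459, (cx,cy)=(0.2370,0.9715)
member 1 (0-2): L=2.1190, (cx,cy)=(1.0000,0.0000)
member 2 (1-2): L=4.8974, (cx,cy)=(0.1934,-0.9811)
member 3 (1-3): L=2.3608, (cx,cy)=(0.9780,-0.2084)
member 4 (2-3): L=4.5229, (cx,cy)=(0.3011,0.9536)
member 5 (2-4): L=2.4190, (cx,cy)=(1.0000,0.0000)
member 6 (3-4): L=4.4406, (cx,cy)=(0.2380,-0.9713)
member 7 (3-5): L=2.2018, (cx,cy)=(0.9624,0.2716)
member 8 (4-5): L=5.0245, (cx,cy)=(0.2114,0.9774)
solve A·x = −loads:
  F[0-1] = -3200.2593 N (compression)
  F[0-2] = -2129.0890 N (compression)
  F[1-2] = +3479.7474 N (tension)
  F[1-3] = -1463.3482 N (compression)
  F[2-3] = -3580.2587 N (compression)
  F[2-4] = -378.0936 N (compression)
  F[3-4] = +1074.5622 N (tension)
  F[3-5] = -2864.3647 N (compression)
  F[4-5] = -578.7017 N (compression)
  Rx@0 = +2887.4400 N
  Ry@0 = +3109.1097 N
  Ry@4 = -478.0497 N

-1463.348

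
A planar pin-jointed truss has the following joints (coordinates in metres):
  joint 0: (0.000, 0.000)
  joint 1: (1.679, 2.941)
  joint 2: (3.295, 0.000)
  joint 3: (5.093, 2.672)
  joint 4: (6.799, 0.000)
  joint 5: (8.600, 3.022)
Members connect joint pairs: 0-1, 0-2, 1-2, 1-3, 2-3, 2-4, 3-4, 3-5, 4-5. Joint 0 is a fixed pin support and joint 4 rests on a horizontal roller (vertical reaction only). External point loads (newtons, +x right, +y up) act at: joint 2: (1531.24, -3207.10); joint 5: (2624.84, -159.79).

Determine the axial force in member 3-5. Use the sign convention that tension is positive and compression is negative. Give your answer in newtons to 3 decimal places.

N=6 nodes, M=9 members, R=3 reactions → 2N=12, M+R=12
member 0 (0-1): L=3.3865, (cx,cy)=(0.4958,0.8684)
member 1 (0-2): L=3.2950, (cx,cy)=(1.0000,0.0000)
member 2 (1-2): L=3.3557, (cx,cy)=(0.4816,-0.8764)
member 3 (1-3): L=3.4246, (cx,cy)=(0.9969,-0.0785)
member 4 (2-3): L=3.2206, (cx,cy)=(0.5583,0.8297)
member 5 (2-4): L=3.5040, (cx,cy)=(1.0000,0.0000)
member 6 (3-4): L=3.1702, (cx,cy)=(0.5381,-0.8429)
member 7 (3-5): L=3.5244, (cx,cy)=(0.9951,0.0993)
member 8 (4-5): L=3.5180, (cx,cy)=(0.5119,0.8590)
solve A·x = −loads:
  F[0-1] = -511.0692 N (compression)
  F[0-2] = +4409.4625 N (tension)
  F[1-2] = +553.1515 N (tension)
  F[1-3] = -521.3713 N (compression)
  F[2-3] = +3281.2613 N (tension)
  F[2-4] = +1312.7453 N (tension)
  F[3-4] = -2936.0138 N (compression)
  F[3-5] = +2906.4493 N (tension)
  F[4-5] = -522.0151 N (compression)
  Rx@0 = -4156.0800 N
  Ry@0 = +443.8344 N
  Ry@4 = +2923.0556 N

2906.449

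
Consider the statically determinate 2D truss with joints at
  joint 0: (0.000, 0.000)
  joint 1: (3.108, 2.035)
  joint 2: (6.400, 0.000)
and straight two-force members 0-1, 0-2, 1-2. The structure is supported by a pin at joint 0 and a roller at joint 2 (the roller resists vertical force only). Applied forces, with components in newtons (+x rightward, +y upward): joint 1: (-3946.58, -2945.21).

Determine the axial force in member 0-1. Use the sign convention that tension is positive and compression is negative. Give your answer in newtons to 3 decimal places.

-5056.412

N=3 nodes, M=3 members, R=3 reactions → 2N=6, M+R=6
member 0 (0-1): L=3.7150, (cx,cy)=(0.8366,0.5478)
member 1 (0-2): L=6.4000, (cx,cy)=(1.0000,0.0000)
member 2 (1-2): L=3.8702, (cx,cy)=(0.8506,-0.5258)
solve A·x = −loads:
  F[0-1] = -5056.4122 N (compression)
  F[0-2] = +283.7081 N (tension)
  F[1-2] = -333.5385 N (compression)
  Rx@0 = +3946.5800 N
  Ry@0 = +2769.8315 N
  Ry@2 = +175.3785 N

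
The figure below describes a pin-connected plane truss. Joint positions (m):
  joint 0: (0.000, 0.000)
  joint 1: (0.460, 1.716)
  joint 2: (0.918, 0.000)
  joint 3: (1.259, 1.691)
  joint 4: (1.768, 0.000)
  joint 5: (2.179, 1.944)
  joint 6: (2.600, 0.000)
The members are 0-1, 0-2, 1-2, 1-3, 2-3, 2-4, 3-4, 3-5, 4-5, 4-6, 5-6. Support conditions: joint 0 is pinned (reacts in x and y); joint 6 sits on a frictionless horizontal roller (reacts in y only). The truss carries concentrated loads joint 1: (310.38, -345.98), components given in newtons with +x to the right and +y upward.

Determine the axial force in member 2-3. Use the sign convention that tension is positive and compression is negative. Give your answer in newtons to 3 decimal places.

263.024

N=7 nodes, M=11 members, R=3 reactions → 2N=14, M+R=14
member 0 (0-1): L=1.7766, (cx,cy)=(0.2589,0.9659)
member 1 (0-2): L=0.9180, (cx,cy)=(1.0000,0.0000)
member 2 (1-2): L=1.7761, (cx,cy)=(0.2579,-0.9662)
member 3 (1-3): L=0.7994, (cx,cy)=(0.9995,-0.0313)
member 4 (2-3): L=1.7250, (cx,cy)=(0.1977,0.9803)
member 5 (2-4): L=0.8500, (cx,cy)=(1.0000,0.0000)
member 6 (3-4): L=1.7659, (cx,cy)=(0.2882,-0.9576)
member 7 (3-5): L=0.9542, (cx,cy)=(0.9642,0.2652)
member 8 (4-5): L=1.9870, (cx,cy)=(0.2068,0.9784)
member 9 (4-6): L=0.8320, (cx,cy)=(1.0000,0.0000)
member 10 (5-6): L=1.9891, (cx,cy)=(0.2117,-0.9773)
solve A·x = −loads:
  F[0-1] = -82.7389 N (compression)
  F[0-2] = +331.8031 N (tension)
  F[1-2] = -266.8595 N (compression)
  F[1-3] = -263.1159 N (compression)
  F[2-3] = +263.0242 N (tension)
  F[2-4] = +210.9935 N (tension)
  F[3-4] = -312.5754 N (compression)
  F[3-5] = -125.3878 N (compression)
  F[4-5] = +305.9262 N (tension)
  F[4-6] = +57.6195 N (tension)
  F[5-6] = -272.2303 N (compression)
  Rx@0 = -310.3800 N
  Ry@0 = +79.9174 N
  Ry@6 = +266.0626 N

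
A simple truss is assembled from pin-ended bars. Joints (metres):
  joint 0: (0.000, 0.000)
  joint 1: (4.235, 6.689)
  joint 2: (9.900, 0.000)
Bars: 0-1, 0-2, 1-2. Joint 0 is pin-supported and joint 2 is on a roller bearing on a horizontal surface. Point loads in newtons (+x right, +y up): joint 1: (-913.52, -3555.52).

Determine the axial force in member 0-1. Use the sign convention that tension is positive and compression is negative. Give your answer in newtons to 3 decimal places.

-3138.576

N=3 nodes, M=3 members, R=3 reactions → 2N=6, M+R=6
member 0 (0-1): L=7.9169, (cx,cy)=(0.5349,0.8449)
member 1 (0-2): L=9.9000, (cx,cy)=(1.0000,0.0000)
member 2 (1-2): L=8.7656, (cx,cy)=(0.6463,-0.7631)
solve A·x = −loads:
  F[0-1] = -3138.5755 N (compression)
  F[0-2] = +765.3947 N (tension)
  F[1-2] = -1184.3087 N (compression)
  Rx@0 = +913.5200 N
  Ry@0 = +2651.7733 N
  Ry@2 = +903.7467 N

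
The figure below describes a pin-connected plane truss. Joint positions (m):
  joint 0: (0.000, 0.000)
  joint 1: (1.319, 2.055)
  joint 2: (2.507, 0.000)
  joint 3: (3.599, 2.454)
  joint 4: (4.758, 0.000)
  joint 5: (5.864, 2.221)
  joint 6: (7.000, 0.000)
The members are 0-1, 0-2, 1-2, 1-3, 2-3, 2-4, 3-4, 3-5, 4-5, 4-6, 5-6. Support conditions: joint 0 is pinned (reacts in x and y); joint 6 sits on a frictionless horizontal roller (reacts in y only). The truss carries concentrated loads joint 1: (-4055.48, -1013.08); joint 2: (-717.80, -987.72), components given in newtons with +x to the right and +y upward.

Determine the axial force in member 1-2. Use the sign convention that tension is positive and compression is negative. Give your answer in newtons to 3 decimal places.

2146.241

N=7 nodes, M=11 members, R=3 reactions → 2N=14, M+R=14
member 0 (0-1): L=2.4419, (cx,cy)=(0.5402,0.8416)
member 1 (0-2): L=2.5070, (cx,cy)=(1.0000,0.0000)
member 2 (1-2): L=2.3737, (cx,cy)=(0.5005,-0.8657)
member 3 (1-3): L=2.3146, (cx,cy)=(0.9850,0.1724)
member 4 (2-3): L=2.6860, (cx,cy)=(0.4066,0.9136)
member 5 (2-4): L=2.2510, (cx,cy)=(1.0000,0.0000)
member 6 (3-4): L=2.7139, (cx,cy)=(0.4271,-0.9042)
member 7 (3-5): L=2.2770, (cx,cy)=(0.9948,-0.1023)
member 8 (4-5): L=2.4811, (cx,cy)=(0.4458,0.8952)
member 9 (4-6): L=2.2420, (cx,cy)=(1.0000,0.0000)
member 10 (5-6): L=2.4947, (cx,cy)=(0.4554,-0.8903)
solve A·x = −loads:
  F[0-1] = -3145.0188 N (compression)
  F[0-2] = -3074.4754 N (compression)
  F[1-2] = +2146.2408 N (tension)
  F[1-3] = +1301.9976 N (tension)
  F[2-3] = -952.6574 N (compression)
  F[2-4] = -895.2017 N (compression)
  F[3-4] = +643.7869 N (tension)
  F[3-5] = +623.5415 N (tension)
  F[4-5] = -650.3124 N (compression)
  F[4-6] = -330.3837 N (compression)
  F[5-6] = +725.5242 N (tension)
  Rx@0 = +4773.2800 N
  Ry@0 = +2646.7350 N
  Ry@6 = -645.9350 N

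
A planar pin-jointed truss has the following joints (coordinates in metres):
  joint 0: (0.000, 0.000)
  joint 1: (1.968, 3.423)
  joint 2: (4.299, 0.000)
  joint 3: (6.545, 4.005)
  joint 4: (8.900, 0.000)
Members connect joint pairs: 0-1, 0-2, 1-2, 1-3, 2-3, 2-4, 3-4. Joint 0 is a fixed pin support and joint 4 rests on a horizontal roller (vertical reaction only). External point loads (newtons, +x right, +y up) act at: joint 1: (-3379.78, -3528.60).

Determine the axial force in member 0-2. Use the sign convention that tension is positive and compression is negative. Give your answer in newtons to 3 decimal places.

-1052.314

N=5 nodes, M=7 members, R=3 reactions → 2N=10, M+R=10
member 0 (0-1): L=3.9484, (cx,cy)=(0.4984,0.8669)
member 1 (0-2): L=4.2990, (cx,cy)=(1.0000,0.0000)
member 2 (1-2): L=4.1413, (cx,cy)=(0.5629,-0.8265)
member 3 (1-3): L=4.6139, (cx,cy)=(0.9920,0.1261)
member 4 (2-3): L=4.5918, (cx,cy)=(0.4891,0.8722)
member 5 (2-4): L=4.6010, (cx,cy)=(1.0000,0.0000)
member 6 (3-4): L=4.6461, (cx,cy)=(0.5069,-0.8620)
solve A·x = −loads:
  F[0-1] = -4669.6101 N (compression)
  F[0-2] = -1052.3142 N (compression)
  F[1-2] = +727.5620 N (tension)
  F[1-3] = +647.9710 N (tension)
  F[2-3] = -689.4745 N (compression)
  F[2-4] = -305.5499 N (compression)
  F[3-4] = +602.8064 N (tension)
  Rx@0 = +3379.7800 N
  Ry@0 = +4048.2295 N
  Ry@4 = -519.6295 N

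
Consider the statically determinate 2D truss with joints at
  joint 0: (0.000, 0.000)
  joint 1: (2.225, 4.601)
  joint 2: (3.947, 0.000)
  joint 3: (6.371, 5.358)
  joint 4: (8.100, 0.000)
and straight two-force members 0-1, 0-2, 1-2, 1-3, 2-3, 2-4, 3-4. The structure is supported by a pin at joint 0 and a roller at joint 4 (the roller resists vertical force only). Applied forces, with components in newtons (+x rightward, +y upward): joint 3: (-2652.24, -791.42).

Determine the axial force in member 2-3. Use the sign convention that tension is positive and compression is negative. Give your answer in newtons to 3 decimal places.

N=5 nodes, M=7 members, R=3 reactions → 2N=10, M+R=10
member 0 (0-1): L=5.1108, (cx,cy)=(0.4354,0.9003)
member 1 (0-2): L=3.9470, (cx,cy)=(1.0000,0.0000)
member 2 (1-2): L=4.9127, (cx,cy)=(0.3505,-0.9366)
member 3 (1-3): L=4.2145, (cx,cy)=(0.9837,0.1796)
member 4 (2-3): L=5.8808, (cx,cy)=(0.4122,0.9111)
member 5 (2-4): L=4.1530, (cx,cy)=(1.0000,0.0000)
member 6 (3-4): L=5.6301, (cx,cy)=(0.3071,-0.9517)
solve A·x = −loads:
  F[0-1] = -2136.4333 N (compression)
  F[0-2] = -1722.1302 N (compression)
  F[1-2] = +1752.5444 N (tension)
  F[1-3] = -1569.9459 N (compression)
  F[2-3] = -1801.5103 N (compression)
  F[2-4] = -365.2655 N (compression)
  F[3-4] = +1189.3971 N (tension)
  Rx@0 = +2652.2400 N
  Ry@0 = +1923.3416 N
  Ry@4 = -1131.9216 N

-1801.510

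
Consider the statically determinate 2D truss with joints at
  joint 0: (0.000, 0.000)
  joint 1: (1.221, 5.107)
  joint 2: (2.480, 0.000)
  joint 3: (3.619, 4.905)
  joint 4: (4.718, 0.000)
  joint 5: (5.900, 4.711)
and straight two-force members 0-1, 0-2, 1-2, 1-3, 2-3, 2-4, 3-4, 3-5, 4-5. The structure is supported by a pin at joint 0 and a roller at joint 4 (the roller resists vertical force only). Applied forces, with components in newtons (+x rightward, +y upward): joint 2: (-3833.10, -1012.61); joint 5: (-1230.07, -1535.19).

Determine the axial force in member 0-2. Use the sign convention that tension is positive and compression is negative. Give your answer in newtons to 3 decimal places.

N=6 nodes, M=9 members, R=3 reactions → 2N=12, M+R=12
member 0 (0-1): L=5.2509, (cx,cy)=(0.2325,0.9726)
member 1 (0-2): L=2.4800, (cx,cy)=(1.0000,0.0000)
member 2 (1-2): L=5.2599, (cx,cy)=(0.2394,-0.9709)
member 3 (1-3): L=2.4065, (cx,cy)=(0.9965,-0.0839)
member 4 (2-3): L=5.0355, (cx,cy)=(0.2262,0.9741)
member 5 (2-4): L=2.2380, (cx,cy)=(1.0000,0.0000)
member 6 (3-4): L=5.0266, (cx,cy)=(0.2186,-0.9758)
member 7 (3-5): L=2.2892, (cx,cy)=(0.9964,-0.0847)
member 8 (4-5): L=4.8570, (cx,cy)=(0.2434,0.9699)
solve A·x = −loads:
  F[0-1] = -1361.2830 N (compression)
  F[0-2] = -4746.6307 N (compression)
  F[1-2] = +1420.5702 N (tension)
  F[1-3] = -658.8898 N (compression)
  F[2-3] = -376.4220 N (compression)
  F[2-4] = -488.3612 N (compression)
  F[3-4] = +391.1799 N (tension)
  F[3-5] = -830.2214 N (compression)
  F[4-5] = -1655.3115 N (compression)
  Rx@0 = +5063.1700 N
  Ry@0 = +1323.9691 N
  Ry@4 = +1223.8309 N

-4746.631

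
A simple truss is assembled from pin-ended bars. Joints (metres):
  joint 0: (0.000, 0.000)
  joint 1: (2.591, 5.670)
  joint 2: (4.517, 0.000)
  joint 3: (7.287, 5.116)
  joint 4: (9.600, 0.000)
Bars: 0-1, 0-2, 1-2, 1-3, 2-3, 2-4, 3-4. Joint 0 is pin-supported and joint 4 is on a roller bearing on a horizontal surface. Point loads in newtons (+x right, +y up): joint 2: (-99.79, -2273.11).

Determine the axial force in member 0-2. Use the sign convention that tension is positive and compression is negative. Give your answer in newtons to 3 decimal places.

N=5 nodes, M=7 members, R=3 reactions → 2N=10, M+R=10
member 0 (0-1): L=6.2340, (cx,cy)=(0.4156,0.9095)
member 1 (0-2): L=4.5170, (cx,cy)=(1.0000,0.0000)
member 2 (1-2): L=5.9882, (cx,cy)=(0.3216,-0.9469)
member 3 (1-3): L=4.7286, (cx,cy)=(0.9931,-0.1172)
member 4 (2-3): L=5.8178, (cx,cy)=(0.4761,0.8794)
member 5 (2-4): L=5.0830, (cx,cy)=(1.0000,0.0000)
member 6 (3-4): L=5.6146, (cx,cy)=(0.4120,-0.9112)
solve A·x = −loads:
  F[0-1] = -1323.2742 N (compression)
  F[0-2] = +450.1986 N (tension)
  F[1-2] = +1395.5547 N (tension)
  F[1-3] = -1005.7721 N (compression)
  F[2-3] = +1082.2551 N (tension)
  F[2-4] = +483.5534 N (tension)
  F[3-4] = -1173.7767 N (compression)
  Rx@0 = +99.7900 N
  Ry@0 = +1203.5644 N
  Ry@4 = +1069.5456 N

450.199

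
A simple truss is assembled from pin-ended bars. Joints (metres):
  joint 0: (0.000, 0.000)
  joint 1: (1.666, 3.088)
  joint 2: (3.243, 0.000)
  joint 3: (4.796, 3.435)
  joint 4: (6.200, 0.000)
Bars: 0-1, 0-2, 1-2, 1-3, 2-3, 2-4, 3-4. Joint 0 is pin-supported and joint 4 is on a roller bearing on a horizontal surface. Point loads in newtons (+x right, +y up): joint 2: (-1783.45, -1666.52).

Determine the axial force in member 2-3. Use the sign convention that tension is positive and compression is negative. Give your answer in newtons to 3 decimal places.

1052.763

N=5 nodes, M=7 members, R=3 reactions → 2N=10, M+R=10
member 0 (0-1): L=3.5087, (cx,cy)=(0.4748,0.8801)
member 1 (0-2): L=3.2430, (cx,cy)=(1.0000,0.0000)
member 2 (1-2): L=3.4674, (cx,cy)=(0.4548,-0.8906)
member 3 (1-3): L=3.1492, (cx,cy)=(0.9939,0.1102)
member 4 (2-3): L=3.7698, (cx,cy)=(0.4120,0.9112)
member 5 (2-4): L=2.9570, (cx,cy)=(1.0000,0.0000)
member 6 (3-4): L=3.7109, (cx,cy)=(0.3783,-0.9257)
solve A·x = −loads:
  F[0-1] = -903.1187 N (compression)
  F[0-2] = -1354.6371 N (compression)
  F[1-2] = +794.1293 N (tension)
  F[1-3] = -794.8317 N (compression)
  F[2-3] = +1052.7630 N (tension)
  F[2-4] = +356.2921 N (tension)
  F[3-4] = -941.7009 N (compression)
  Rx@0 = +1783.4500 N
  Ry@0 = +794.8225 N
  Ry@4 = +871.6975 N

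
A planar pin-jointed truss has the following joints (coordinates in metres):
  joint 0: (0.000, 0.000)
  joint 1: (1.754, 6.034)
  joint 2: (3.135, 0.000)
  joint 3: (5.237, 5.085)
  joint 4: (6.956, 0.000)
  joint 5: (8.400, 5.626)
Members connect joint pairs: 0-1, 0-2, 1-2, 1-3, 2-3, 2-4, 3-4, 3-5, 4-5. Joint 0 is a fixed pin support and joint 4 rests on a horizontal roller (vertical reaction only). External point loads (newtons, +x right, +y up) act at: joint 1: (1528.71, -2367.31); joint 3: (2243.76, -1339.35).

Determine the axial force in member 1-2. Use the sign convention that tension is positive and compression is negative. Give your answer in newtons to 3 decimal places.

-3155.614

N=6 nodes, M=9 members, R=3 reactions → 2N=12, M+R=12
member 0 (0-1): L=6.2838, (cx,cy)=(0.2791,0.9603)
member 1 (0-2): L=3.1350, (cx,cy)=(1.0000,0.0000)
member 2 (1-2): L=6.1900, (cx,cy)=(0.2231,-0.9748)
member 3 (1-3): L=3.6100, (cx,cy)=(0.9648,-0.2629)
member 4 (2-3): L=5.5023, (cx,cy)=(0.3820,0.9242)
member 5 (2-4): L=3.8210, (cx,cy)=(1.0000,0.0000)
member 6 (3-4): L=5.3677, (cx,cy)=(0.3202,-0.9473)
member 7 (3-5): L=3.2089, (cx,cy)=(0.9857,0.1686)
member 8 (4-5): L=5.8084, (cx,cy)=(0.2486,0.9686)
solve A·x = −loads:
  F[0-1] = +900.7636 N (tension)
  F[0-2] = +3521.0379 N (tension)
  F[1-2] = -3155.6138 N (compression)
  F[1-3] = -594.1547 N (compression)
  F[2-3] = +3328.5333 N (tension)
  F[2-4] = +1545.4505 N (tension)
  F[3-4] = -4825.7780 N (compression)
  F[3-5] = -0.0000 N (compression)
  F[4-5] = +0.0000 N (tension)
  Rx@0 = -3772.4700 N
  Ry@0 = -864.9607 N
  Ry@4 = +4571.6207 N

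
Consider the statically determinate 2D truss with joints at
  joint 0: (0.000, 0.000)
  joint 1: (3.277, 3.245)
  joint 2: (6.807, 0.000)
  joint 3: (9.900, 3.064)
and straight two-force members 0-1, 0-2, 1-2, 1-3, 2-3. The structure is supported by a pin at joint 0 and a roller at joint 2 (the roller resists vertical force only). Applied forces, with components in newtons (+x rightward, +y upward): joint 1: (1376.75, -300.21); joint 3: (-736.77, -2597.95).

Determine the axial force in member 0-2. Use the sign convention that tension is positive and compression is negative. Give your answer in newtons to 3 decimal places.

-722.793

N=4 nodes, M=5 members, R=3 reactions → 2N=8, M+R=8
member 0 (0-1): L=4.6118, (cx,cy)=(0.7106,0.7036)
member 1 (0-2): L=6.8070, (cx,cy)=(1.0000,0.0000)
member 2 (1-2): L=4.7949, (cx,cy)=(0.7362,-0.6768)
member 3 (1-3): L=6.6255, (cx,cy)=(0.9996,-0.0273)
member 4 (2-3): L=4.3537, (cx,cy)=(0.7104,0.7038)
solve A·x = −loads:
  F[0-1] = +1917.8647 N (tension)
  F[0-2] = -722.7926 N (compression)
  F[1-2] = -2511.7037 N (compression)
  F[1-3] = +1835.8269 N (tension)
  F[2-3] = -3620.2212 N (compression)
  Rx@0 = -639.9800 N
  Ry@0 = -1349.4650 N
  Ry@2 = +4247.6250 N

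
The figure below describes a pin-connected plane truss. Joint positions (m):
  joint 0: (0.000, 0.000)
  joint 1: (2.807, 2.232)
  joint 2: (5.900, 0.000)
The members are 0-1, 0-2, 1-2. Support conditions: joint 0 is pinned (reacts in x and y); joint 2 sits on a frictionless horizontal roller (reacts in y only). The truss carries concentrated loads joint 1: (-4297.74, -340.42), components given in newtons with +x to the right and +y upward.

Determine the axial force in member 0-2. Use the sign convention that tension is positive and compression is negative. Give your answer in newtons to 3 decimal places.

-2028.600

N=3 nodes, M=3 members, R=3 reactions → 2N=6, M+R=6
member 0 (0-1): L=3.5862, (cx,cy)=(0.7827,0.6224)
member 1 (0-2): L=5.9000, (cx,cy)=(1.0000,0.0000)
member 2 (1-2): L=3.8142, (cx,cy)=(0.8109,-0.5852)
solve A·x = −loads:
  F[0-1] = -2899.0615 N (compression)
  F[0-2] = -2028.6002 N (compression)
  F[1-2] = +2501.6426 N (tension)
  Rx@0 = +4297.7400 N
  Ry@0 = +1804.3178 N
  Ry@2 = -1463.8978 N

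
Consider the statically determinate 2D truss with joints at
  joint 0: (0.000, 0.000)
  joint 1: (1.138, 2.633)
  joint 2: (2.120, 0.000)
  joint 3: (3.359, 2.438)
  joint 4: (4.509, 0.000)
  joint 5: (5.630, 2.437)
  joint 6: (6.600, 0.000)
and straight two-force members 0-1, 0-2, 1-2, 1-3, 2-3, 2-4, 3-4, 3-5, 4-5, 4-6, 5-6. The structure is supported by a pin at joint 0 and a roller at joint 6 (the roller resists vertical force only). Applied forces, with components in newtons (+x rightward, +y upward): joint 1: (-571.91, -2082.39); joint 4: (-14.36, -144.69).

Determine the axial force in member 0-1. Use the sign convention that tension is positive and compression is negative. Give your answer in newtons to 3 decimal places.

N=7 nodes, M=11 members, R=3 reactions → 2N=14, M+R=14
member 0 (0-1): L=2.8684, (cx,cy)=(0.3967,0.9179)
member 1 (0-2): L=2.1200, (cx,cy)=(1.0000,0.0000)
member 2 (1-2): L=2.8102, (cx,cy)=(0.3494,-0.9370)
member 3 (1-3): L=2.2295, (cx,cy)=(0.9962,-0.0875)
member 4 (2-3): L=2.7348, (cx,cy)=(0.4531,0.8915)
member 5 (2-4): L=2.3890, (cx,cy)=(1.0000,0.0000)
member 6 (3-4): L=2.6956, (cx,cy)=(0.4266,-0.9044)
member 7 (3-5): L=2.2710, (cx,cy)=(1.0000,-0.0004)
member 8 (4-5): L=2.6825, (cx,cy)=(0.4179,0.9085)
member 9 (4-6): L=2.0910, (cx,cy)=(1.0000,0.0000)
member 10 (5-6): L=2.6230, (cx,cy)=(0.3698,-0.9291)
solve A·x = −loads:
  F[0-1] = -2175.9043 N (compression)
  F[0-2] = +276.9907 N (tension)
  F[1-2] = -65.6275 N (compression)
  F[1-3] = -269.4500 N (compression)
  F[2-3] = +68.9751 N (tension)
  F[2-4] = +222.8079 N (tension)
  F[3-4] = -93.9484 N (compression)
  F[3-5] = -197.0878 N (compression)
  F[4-5] = +252.7921 N (tension)
  F[4-6] = +91.4461 N (tension)
  F[5-6] = -247.2770 N (compression)
  Rx@0 = +586.2700 N
  Ry@0 = +1997.3333 N
  Ry@6 = +229.7467 N

-2175.904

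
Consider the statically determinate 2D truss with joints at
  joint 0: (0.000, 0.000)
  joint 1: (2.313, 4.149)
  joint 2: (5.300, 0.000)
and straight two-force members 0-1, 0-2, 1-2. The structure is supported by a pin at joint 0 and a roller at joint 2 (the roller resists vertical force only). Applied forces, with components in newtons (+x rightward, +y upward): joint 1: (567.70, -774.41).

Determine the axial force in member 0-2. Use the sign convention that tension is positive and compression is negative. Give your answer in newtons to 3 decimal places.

563.259

N=3 nodes, M=3 members, R=3 reactions → 2N=6, M+R=6
member 0 (0-1): L=4.7502, (cx,cy)=(0.4869,0.8734)
member 1 (0-2): L=5.3000, (cx,cy)=(1.0000,0.0000)
member 2 (1-2): L=5.1124, (cx,cy)=(0.5843,-0.8116)
solve A·x = −loads:
  F[0-1] = +9.1213 N (tension)
  F[0-2] = +563.2586 N (tension)
  F[1-2] = -964.0404 N (compression)
  Rx@0 = -567.7000 N
  Ry@0 = -7.9669 N
  Ry@2 = +782.3769 N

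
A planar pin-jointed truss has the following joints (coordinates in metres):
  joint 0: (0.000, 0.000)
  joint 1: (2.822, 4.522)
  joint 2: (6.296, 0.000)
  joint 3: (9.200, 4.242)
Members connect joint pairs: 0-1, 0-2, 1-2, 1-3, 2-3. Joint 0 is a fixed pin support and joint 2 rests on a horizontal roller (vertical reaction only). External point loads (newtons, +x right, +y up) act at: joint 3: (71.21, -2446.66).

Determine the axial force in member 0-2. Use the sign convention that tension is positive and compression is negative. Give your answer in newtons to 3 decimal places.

-662.990

N=4 nodes, M=5 members, R=3 reactions → 2N=8, M+R=8
member 0 (0-1): L=5.3303, (cx,cy)=(0.5294,0.8484)
member 1 (0-2): L=6.2960, (cx,cy)=(1.0000,0.0000)
member 2 (1-2): L=5.7024, (cx,cy)=(0.6092,-0.7930)
member 3 (1-3): L=6.3841, (cx,cy)=(0.9990,-0.0439)
member 4 (2-3): L=5.1408, (cx,cy)=(0.5649,0.8252)
solve A·x = −loads:
  F[0-1] = +1386.7859 N (tension)
  F[0-2] = -662.9898 N (compression)
  F[1-2] = -1577.4360 N (compression)
  F[1-3] = +1696.8367 N (tension)
  F[2-3] = -2874.8694 N (compression)
  Rx@0 = -71.2100 N
  Ry@0 = -1176.4888 N
  Ry@2 = +3623.1488 N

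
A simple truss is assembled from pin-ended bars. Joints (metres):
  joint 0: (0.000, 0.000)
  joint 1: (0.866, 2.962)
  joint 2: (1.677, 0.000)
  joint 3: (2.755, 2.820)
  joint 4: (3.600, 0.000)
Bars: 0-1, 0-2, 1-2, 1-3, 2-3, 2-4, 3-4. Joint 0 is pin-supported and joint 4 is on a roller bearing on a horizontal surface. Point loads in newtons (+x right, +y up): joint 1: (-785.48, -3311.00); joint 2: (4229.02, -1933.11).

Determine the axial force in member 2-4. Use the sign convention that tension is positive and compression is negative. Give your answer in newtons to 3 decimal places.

N=5 nodes, M=7 members, R=3 reactions → 2N=10, M+R=10
member 0 (0-1): L=3.0860, (cx,cy)=(0.2806,0.9598)
member 1 (0-2): L=1.6770, (cx,cy)=(1.0000,0.0000)
member 2 (1-2): L=3.0710, (cx,cy)=(0.2641,-0.9645)
member 3 (1-3): L=1.8943, (cx,cy)=(0.9972,-0.0750)
member 4 (2-3): L=3.0190, (cx,cy)=(0.3571,0.9341)
member 5 (2-4): L=1.9230, (cx,cy)=(1.0000,0.0000)
member 6 (3-4): L=2.9439, (cx,cy)=(0.2870,-0.9579)
solve A·x = −loads:
  F[0-1] = -4368.9507 N (compression)
  F[0-2] = +4669.5641 N (tension)
  F[1-2] = +969.1598 N (tension)
  F[1-3] = -698.4465 N (compression)
  F[2-3] = +1068.8136 N (tension)
  F[2-4] = +314.8407 N (tension)
  F[3-4] = -1096.8675 N (compression)
  Rx@0 = -3443.5400 N
  Ry@0 = +4193.3990 N
  Ry@4 = +1050.7110 N

314.841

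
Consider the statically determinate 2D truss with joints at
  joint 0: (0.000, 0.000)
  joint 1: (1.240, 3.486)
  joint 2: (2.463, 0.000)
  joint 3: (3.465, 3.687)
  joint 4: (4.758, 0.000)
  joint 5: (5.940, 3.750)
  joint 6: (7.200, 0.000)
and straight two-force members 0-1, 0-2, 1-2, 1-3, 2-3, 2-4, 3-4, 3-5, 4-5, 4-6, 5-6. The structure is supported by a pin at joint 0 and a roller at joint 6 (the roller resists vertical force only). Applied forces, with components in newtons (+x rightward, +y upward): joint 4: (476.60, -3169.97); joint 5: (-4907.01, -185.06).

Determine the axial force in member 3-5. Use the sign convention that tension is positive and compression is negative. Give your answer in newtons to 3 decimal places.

-4687.066

N=7 nodes, M=11 members, R=3 reactions → 2N=14, M+R=14
member 0 (0-1): L=3.7000, (cx,cy)=(0.3351,0.9422)
member 1 (0-2): L=2.4630, (cx,cy)=(1.0000,0.0000)
member 2 (1-2): L=3.6943, (cx,cy)=(0.3310,-0.9436)
member 3 (1-3): L=2.2341, (cx,cy)=(0.9959,0.0900)
member 4 (2-3): L=3.8207, (cx,cy)=(0.2623,0.9650)
member 5 (2-4): L=2.2950, (cx,cy)=(1.0000,0.0000)
member 6 (3-4): L=3.9071, (cx,cy)=(0.3309,-0.9437)
member 7 (3-5): L=2.4758, (cx,cy)=(0.9997,0.0254)
member 8 (4-5): L=3.9319, (cx,cy)=(0.3006,0.9537)
member 9 (4-6): L=2.4420, (cx,cy)=(1.0000,0.0000)
member 10 (5-6): L=3.9560, (cx,cy)=(0.3185,-0.9479)
solve A·x = −loads:
  F[0-1] = -3888.1213 N (compression)
  F[0-2] = -3127.3542 N (compression)
  F[1-2] = +3641.9960 N (tension)
  F[1-3] = -2518.9531 N (compression)
  F[2-3] = -3561.2846 N (compression)
  F[2-4] = -987.7130 N (compression)
  F[3-4] = +3755.6106 N (tension)
  F[3-5] = -4687.0656 N (compression)
  F[4-5] = -392.1698 N (compression)
  F[4-6] = -103.5680 N (compression)
  F[5-6] = +325.1723 N (tension)
  Rx@0 = +4430.4100 N
  Ry@0 = +3663.2680 N
  Ry@6 = -308.2380 N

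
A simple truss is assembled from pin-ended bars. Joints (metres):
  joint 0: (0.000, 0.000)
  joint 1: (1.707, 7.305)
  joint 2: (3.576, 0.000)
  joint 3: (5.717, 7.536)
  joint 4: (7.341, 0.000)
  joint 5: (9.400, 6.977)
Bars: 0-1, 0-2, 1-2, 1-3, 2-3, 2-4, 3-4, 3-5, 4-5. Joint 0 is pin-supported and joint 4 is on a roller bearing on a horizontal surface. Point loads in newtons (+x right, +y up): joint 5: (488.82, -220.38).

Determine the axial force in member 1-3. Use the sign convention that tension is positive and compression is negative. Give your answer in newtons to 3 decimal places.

254.363

N=6 nodes, M=9 members, R=3 reactions → 2N=12, M+R=12
member 0 (0-1): L=7.5018, (cx,cy)=(0.2275,0.9738)
member 1 (0-2): L=3.5760, (cx,cy)=(1.0000,0.0000)
member 2 (1-2): L=7.5403, (cx,cy)=(0.2479,-0.9688)
member 3 (1-3): L=4.0166, (cx,cy)=(0.9983,0.0575)
member 4 (2-3): L=7.8342, (cx,cy)=(0.2733,0.9619)
member 5 (2-4): L=3.7650, (cx,cy)=(1.0000,0.0000)
member 6 (3-4): L=7.7090, (cx,cy)=(0.2107,-0.9776)
member 7 (3-5): L=3.7252, (cx,cy)=(0.9887,-0.1501)
member 8 (4-5): L=7.2745, (cx,cy)=(0.2830,0.9591)
solve A·x = −loads:
  F[0-1] = +540.5748 N (tension)
  F[0-2] = +365.8145 N (tension)
  F[1-2] = -528.2503 N (compression)
  F[1-3] = +254.3628 N (tension)
  F[2-3] = +532.0183 N (tension)
  F[2-4] = +89.4841 N (tension)
  F[3-4] = -620.7850 N (compression)
  F[3-5] = +536.1835 N (tension)
  F[4-5] = -145.8861 N (compression)
  Rx@0 = -488.8200 N
  Ry@0 = -526.3942 N
  Ry@4 = +746.7742 N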